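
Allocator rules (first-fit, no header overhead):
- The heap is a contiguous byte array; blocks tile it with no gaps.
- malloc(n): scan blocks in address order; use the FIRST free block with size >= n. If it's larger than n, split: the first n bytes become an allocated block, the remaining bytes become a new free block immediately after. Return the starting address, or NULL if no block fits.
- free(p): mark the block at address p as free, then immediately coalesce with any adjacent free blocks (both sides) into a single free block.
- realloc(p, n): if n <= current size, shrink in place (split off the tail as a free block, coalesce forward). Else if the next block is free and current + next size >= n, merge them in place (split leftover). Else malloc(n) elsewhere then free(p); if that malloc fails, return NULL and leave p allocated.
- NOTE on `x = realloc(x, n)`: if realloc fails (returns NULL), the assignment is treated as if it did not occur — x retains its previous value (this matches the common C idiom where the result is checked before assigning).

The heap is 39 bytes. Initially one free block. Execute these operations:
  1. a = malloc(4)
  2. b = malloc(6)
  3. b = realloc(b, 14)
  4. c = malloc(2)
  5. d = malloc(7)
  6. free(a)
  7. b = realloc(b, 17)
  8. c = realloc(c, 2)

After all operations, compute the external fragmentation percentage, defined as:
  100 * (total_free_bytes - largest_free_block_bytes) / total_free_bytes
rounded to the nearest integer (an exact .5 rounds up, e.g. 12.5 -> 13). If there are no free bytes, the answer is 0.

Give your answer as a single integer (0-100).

Op 1: a = malloc(4) -> a = 0; heap: [0-3 ALLOC][4-38 FREE]
Op 2: b = malloc(6) -> b = 4; heap: [0-3 ALLOC][4-9 ALLOC][10-38 FREE]
Op 3: b = realloc(b, 14) -> b = 4; heap: [0-3 ALLOC][4-17 ALLOC][18-38 FREE]
Op 4: c = malloc(2) -> c = 18; heap: [0-3 ALLOC][4-17 ALLOC][18-19 ALLOC][20-38 FREE]
Op 5: d = malloc(7) -> d = 20; heap: [0-3 ALLOC][4-17 ALLOC][18-19 ALLOC][20-26 ALLOC][27-38 FREE]
Op 6: free(a) -> (freed a); heap: [0-3 FREE][4-17 ALLOC][18-19 ALLOC][20-26 ALLOC][27-38 FREE]
Op 7: b = realloc(b, 17) -> NULL (b unchanged); heap: [0-3 FREE][4-17 ALLOC][18-19 ALLOC][20-26 ALLOC][27-38 FREE]
Op 8: c = realloc(c, 2) -> c = 18; heap: [0-3 FREE][4-17 ALLOC][18-19 ALLOC][20-26 ALLOC][27-38 FREE]
Free blocks: [4 12] total_free=16 largest=12 -> 100*(16-12)/16 = 400/16 = 25

Answer: 25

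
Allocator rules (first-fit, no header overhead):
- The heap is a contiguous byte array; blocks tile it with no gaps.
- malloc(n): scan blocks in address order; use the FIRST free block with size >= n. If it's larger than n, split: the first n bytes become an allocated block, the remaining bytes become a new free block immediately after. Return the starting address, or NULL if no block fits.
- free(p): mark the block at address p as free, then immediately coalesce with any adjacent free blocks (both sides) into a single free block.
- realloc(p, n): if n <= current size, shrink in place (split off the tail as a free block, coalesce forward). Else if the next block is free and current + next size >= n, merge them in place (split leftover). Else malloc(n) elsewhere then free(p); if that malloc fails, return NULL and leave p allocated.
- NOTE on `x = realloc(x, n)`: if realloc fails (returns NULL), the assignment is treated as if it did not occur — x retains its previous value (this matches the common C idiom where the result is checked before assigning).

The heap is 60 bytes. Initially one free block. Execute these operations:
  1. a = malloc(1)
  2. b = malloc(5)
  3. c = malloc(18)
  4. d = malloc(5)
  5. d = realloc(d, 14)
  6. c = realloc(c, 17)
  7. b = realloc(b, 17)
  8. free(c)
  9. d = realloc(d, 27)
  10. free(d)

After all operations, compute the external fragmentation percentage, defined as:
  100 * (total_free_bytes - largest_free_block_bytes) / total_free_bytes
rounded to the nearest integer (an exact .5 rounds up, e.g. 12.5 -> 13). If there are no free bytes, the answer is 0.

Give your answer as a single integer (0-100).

Op 1: a = malloc(1) -> a = 0; heap: [0-0 ALLOC][1-59 FREE]
Op 2: b = malloc(5) -> b = 1; heap: [0-0 ALLOC][1-5 ALLOC][6-59 FREE]
Op 3: c = malloc(18) -> c = 6; heap: [0-0 ALLOC][1-5 ALLOC][6-23 ALLOC][24-59 FREE]
Op 4: d = malloc(5) -> d = 24; heap: [0-0 ALLOC][1-5 ALLOC][6-23 ALLOC][24-28 ALLOC][29-59 FREE]
Op 5: d = realloc(d, 14) -> d = 24; heap: [0-0 ALLOC][1-5 ALLOC][6-23 ALLOC][24-37 ALLOC][38-59 FREE]
Op 6: c = realloc(c, 17) -> c = 6; heap: [0-0 ALLOC][1-5 ALLOC][6-22 ALLOC][23-23 FREE][24-37 ALLOC][38-59 FREE]
Op 7: b = realloc(b, 17) -> b = 38; heap: [0-0 ALLOC][1-5 FREE][6-22 ALLOC][23-23 FREE][24-37 ALLOC][38-54 ALLOC][55-59 FREE]
Op 8: free(c) -> (freed c); heap: [0-0 ALLOC][1-23 FREE][24-37 ALLOC][38-54 ALLOC][55-59 FREE]
Op 9: d = realloc(d, 27) -> NULL (d unchanged); heap: [0-0 ALLOC][1-23 FREE][24-37 ALLOC][38-54 ALLOC][55-59 FREE]
Op 10: free(d) -> (freed d); heap: [0-0 ALLOC][1-37 FREE][38-54 ALLOC][55-59 FREE]
Free blocks: [37 5] total_free=42 largest=37 -> 100*(42-37)/42 = 500/42 ≈ 11.905 -> rounds to 12

Answer: 12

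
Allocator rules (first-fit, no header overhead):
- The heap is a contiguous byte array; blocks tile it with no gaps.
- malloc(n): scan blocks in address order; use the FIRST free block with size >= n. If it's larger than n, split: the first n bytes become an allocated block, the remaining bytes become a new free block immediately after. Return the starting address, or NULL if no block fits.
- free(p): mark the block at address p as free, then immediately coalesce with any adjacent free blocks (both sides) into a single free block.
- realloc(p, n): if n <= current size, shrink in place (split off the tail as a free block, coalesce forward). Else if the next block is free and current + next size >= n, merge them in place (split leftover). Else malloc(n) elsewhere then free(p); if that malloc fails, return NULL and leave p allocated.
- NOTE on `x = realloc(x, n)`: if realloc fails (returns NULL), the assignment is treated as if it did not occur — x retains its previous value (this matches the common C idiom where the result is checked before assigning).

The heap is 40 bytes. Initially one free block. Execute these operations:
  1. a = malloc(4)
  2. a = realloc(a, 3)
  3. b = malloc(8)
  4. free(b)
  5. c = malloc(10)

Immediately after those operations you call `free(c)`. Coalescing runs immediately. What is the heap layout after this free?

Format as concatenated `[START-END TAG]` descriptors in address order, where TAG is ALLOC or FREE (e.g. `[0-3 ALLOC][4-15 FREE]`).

Op 1: a = malloc(4) -> a = 0; heap: [0-3 ALLOC][4-39 FREE]
Op 2: a = realloc(a, 3) -> a = 0; heap: [0-2 ALLOC][3-39 FREE]
Op 3: b = malloc(8) -> b = 3; heap: [0-2 ALLOC][3-10 ALLOC][11-39 FREE]
Op 4: free(b) -> (freed b); heap: [0-2 ALLOC][3-39 FREE]
Op 5: c = malloc(10) -> c = 3; heap: [0-2 ALLOC][3-12 ALLOC][13-39 FREE]
free(c): c = 3 -> block [3-12 ALLOC]; mark free, coalesce with adjacent free neighbors -> [0-2 ALLOC][3-39 FREE]

Answer: [0-2 ALLOC][3-39 FREE]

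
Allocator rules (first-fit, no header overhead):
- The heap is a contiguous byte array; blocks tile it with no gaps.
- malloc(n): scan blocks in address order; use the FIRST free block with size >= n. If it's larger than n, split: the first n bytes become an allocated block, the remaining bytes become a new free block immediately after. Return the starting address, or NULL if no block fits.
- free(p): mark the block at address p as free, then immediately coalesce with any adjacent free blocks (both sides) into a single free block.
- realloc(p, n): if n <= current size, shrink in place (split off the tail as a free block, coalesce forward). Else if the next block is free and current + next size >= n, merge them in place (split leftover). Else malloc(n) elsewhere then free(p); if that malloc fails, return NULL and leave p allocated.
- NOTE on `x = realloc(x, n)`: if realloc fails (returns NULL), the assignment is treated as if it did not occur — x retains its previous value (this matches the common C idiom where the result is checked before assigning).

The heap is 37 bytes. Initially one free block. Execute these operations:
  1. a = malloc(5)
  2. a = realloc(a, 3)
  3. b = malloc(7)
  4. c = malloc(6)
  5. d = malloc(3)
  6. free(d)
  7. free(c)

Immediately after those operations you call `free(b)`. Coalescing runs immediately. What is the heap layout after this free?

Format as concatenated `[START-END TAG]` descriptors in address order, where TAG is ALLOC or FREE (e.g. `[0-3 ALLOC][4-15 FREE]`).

Op 1: a = malloc(5) -> a = 0; heap: [0-4 ALLOC][5-36 FREE]
Op 2: a = realloc(a, 3) -> a = 0; heap: [0-2 ALLOC][3-36 FREE]
Op 3: b = malloc(7) -> b = 3; heap: [0-2 ALLOC][3-9 ALLOC][10-36 FREE]
Op 4: c = malloc(6) -> c = 10; heap: [0-2 ALLOC][3-9 ALLOC][10-15 ALLOC][16-36 FREE]
Op 5: d = malloc(3) -> d = 16; heap: [0-2 ALLOC][3-9 ALLOC][10-15 ALLOC][16-18 ALLOC][19-36 FREE]
Op 6: free(d) -> (freed d); heap: [0-2 ALLOC][3-9 ALLOC][10-15 ALLOC][16-36 FREE]
Op 7: free(c) -> (freed c); heap: [0-2 ALLOC][3-9 ALLOC][10-36 FREE]
free(b): b = 3 -> block [3-9 ALLOC]; mark free, coalesce with adjacent free neighbors -> [0-2 ALLOC][3-36 FREE]

Answer: [0-2 ALLOC][3-36 FREE]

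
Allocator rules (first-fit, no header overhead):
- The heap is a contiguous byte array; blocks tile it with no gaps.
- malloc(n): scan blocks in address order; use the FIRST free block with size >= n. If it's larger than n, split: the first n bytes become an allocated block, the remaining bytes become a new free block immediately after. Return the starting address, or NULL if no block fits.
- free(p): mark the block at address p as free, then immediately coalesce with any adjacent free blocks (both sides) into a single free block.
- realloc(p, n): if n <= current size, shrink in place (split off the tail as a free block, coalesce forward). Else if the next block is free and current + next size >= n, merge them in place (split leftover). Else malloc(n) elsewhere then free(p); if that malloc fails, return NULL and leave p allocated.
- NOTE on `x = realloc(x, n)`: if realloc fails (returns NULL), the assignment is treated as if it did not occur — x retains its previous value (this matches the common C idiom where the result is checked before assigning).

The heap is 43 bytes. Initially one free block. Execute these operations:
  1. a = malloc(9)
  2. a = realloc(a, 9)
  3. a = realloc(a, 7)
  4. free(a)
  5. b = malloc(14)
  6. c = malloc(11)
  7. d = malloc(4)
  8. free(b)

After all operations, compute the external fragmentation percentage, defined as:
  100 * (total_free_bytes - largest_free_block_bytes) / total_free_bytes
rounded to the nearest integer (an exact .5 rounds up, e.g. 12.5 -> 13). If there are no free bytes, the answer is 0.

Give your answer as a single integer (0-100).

Answer: 50

Derivation:
Op 1: a = malloc(9) -> a = 0; heap: [0-8 ALLOC][9-42 FREE]
Op 2: a = realloc(a, 9) -> a = 0; heap: [0-8 ALLOC][9-42 FREE]
Op 3: a = realloc(a, 7) -> a = 0; heap: [0-6 ALLOC][7-42 FREE]
Op 4: free(a) -> (freed a); heap: [0-42 FREE]
Op 5: b = malloc(14) -> b = 0; heap: [0-13 ALLOC][14-42 FREE]
Op 6: c = malloc(11) -> c = 14; heap: [0-13 ALLOC][14-24 ALLOC][25-42 FREE]
Op 7: d = malloc(4) -> d = 25; heap: [0-13 ALLOC][14-24 ALLOC][25-28 ALLOC][29-42 FREE]
Op 8: free(b) -> (freed b); heap: [0-13 FREE][14-24 ALLOC][25-28 ALLOC][29-42 FREE]
Free blocks: [14 14] total_free=28 largest=14 -> 100*(28-14)/28 = 1400/28 = 50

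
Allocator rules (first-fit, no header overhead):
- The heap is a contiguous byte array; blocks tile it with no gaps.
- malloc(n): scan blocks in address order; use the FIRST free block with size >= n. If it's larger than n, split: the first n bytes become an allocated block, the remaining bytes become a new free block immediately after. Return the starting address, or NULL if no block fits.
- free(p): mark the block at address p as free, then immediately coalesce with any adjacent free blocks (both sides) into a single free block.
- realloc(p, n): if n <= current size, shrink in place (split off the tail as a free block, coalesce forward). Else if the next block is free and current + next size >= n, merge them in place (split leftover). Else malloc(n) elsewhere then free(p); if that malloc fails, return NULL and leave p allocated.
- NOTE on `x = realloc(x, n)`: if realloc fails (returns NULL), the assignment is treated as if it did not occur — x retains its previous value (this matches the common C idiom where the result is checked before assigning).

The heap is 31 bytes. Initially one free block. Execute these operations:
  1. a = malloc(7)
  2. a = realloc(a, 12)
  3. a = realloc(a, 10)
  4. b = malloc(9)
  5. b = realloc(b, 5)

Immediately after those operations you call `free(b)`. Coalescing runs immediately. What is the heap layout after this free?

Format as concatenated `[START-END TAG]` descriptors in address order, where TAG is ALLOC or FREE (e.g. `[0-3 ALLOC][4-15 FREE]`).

Answer: [0-9 ALLOC][10-30 FREE]

Derivation:
Op 1: a = malloc(7) -> a = 0; heap: [0-6 ALLOC][7-30 FREE]
Op 2: a = realloc(a, 12) -> a = 0; heap: [0-11 ALLOC][12-30 FREE]
Op 3: a = realloc(a, 10) -> a = 0; heap: [0-9 ALLOC][10-30 FREE]
Op 4: b = malloc(9) -> b = 10; heap: [0-9 ALLOC][10-18 ALLOC][19-30 FREE]
Op 5: b = realloc(b, 5) -> b = 10; heap: [0-9 ALLOC][10-14 ALLOC][15-30 FREE]
free(b): b = 10 -> block [10-14 ALLOC]; mark free, coalesce with adjacent free neighbors -> [0-9 ALLOC][10-30 FREE]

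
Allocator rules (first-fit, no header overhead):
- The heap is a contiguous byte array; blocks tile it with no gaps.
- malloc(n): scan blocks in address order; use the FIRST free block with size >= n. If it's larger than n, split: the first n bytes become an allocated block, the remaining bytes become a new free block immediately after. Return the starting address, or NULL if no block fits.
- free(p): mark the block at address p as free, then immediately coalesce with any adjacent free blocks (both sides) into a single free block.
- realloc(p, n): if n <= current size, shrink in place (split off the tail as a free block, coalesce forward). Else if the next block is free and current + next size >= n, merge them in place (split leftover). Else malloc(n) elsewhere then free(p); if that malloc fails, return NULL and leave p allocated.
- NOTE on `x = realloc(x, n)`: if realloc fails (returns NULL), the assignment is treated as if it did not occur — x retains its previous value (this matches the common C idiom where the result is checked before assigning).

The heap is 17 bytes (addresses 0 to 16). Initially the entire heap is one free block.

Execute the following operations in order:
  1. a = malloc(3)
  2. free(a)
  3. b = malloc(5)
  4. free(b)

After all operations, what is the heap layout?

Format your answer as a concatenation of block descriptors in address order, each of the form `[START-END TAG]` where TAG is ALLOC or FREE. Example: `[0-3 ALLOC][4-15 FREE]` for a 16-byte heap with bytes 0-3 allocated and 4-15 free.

Op 1: a = malloc(3) -> a = 0; heap: [0-2 ALLOC][3-16 FREE]
Op 2: free(a) -> (freed a); heap: [0-16 FREE]
Op 3: b = malloc(5) -> b = 0; heap: [0-4 ALLOC][5-16 FREE]
Op 4: free(b) -> (freed b); heap: [0-16 FREE]

Answer: [0-16 FREE]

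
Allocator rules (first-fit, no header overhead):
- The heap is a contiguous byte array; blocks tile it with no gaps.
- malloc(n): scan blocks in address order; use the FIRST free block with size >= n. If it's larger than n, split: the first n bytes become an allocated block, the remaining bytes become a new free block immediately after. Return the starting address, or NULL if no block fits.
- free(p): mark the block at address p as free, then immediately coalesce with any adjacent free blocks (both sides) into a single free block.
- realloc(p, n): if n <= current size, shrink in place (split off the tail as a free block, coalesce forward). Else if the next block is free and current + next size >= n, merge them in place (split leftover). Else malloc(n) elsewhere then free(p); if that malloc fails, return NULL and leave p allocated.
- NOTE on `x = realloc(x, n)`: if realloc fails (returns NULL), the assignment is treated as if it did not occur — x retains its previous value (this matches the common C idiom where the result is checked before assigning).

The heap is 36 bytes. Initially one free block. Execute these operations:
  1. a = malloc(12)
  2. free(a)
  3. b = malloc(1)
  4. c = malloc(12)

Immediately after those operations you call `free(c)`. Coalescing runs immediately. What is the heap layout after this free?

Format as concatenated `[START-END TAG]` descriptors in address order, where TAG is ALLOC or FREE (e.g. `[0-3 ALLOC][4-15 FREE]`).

Op 1: a = malloc(12) -> a = 0; heap: [0-11 ALLOC][12-35 FREE]
Op 2: free(a) -> (freed a); heap: [0-35 FREE]
Op 3: b = malloc(1) -> b = 0; heap: [0-0 ALLOC][1-35 FREE]
Op 4: c = malloc(12) -> c = 1; heap: [0-0 ALLOC][1-12 ALLOC][13-35 FREE]
free(c): c = 1 -> block [1-12 ALLOC]; mark free, coalesce with adjacent free neighbors -> [0-0 ALLOC][1-35 FREE]

Answer: [0-0 ALLOC][1-35 FREE]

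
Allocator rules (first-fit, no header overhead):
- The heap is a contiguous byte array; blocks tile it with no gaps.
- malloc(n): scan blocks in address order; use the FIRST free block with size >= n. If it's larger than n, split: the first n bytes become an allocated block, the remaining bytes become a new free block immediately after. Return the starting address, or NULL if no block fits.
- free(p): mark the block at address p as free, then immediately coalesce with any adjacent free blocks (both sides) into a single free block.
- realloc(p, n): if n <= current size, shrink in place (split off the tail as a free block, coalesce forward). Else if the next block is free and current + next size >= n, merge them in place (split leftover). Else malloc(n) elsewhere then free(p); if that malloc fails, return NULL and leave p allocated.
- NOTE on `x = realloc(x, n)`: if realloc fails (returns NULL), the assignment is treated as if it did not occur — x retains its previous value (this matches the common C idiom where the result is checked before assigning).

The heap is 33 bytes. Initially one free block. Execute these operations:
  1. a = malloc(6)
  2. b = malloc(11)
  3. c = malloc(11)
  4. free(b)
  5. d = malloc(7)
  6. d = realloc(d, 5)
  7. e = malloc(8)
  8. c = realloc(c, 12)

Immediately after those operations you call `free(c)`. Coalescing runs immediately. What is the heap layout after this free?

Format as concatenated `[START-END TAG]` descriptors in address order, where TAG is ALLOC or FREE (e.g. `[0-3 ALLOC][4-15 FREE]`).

Op 1: a = malloc(6) -> a = 0; heap: [0-5 ALLOC][6-32 FREE]
Op 2: b = malloc(11) -> b = 6; heap: [0-5 ALLOC][6-16 ALLOC][17-32 FREE]
Op 3: c = malloc(11) -> c = 17; heap: [0-5 ALLOC][6-16 ALLOC][17-27 ALLOC][28-32 FREE]
Op 4: free(b) -> (freed b); heap: [0-5 ALLOC][6-16 FREE][17-27 ALLOC][28-32 FREE]
Op 5: d = malloc(7) -> d = 6; heap: [0-5 ALLOC][6-12 ALLOC][13-16 FREE][17-27 ALLOC][28-32 FREE]
Op 6: d = realloc(d, 5) -> d = 6; heap: [0-5 ALLOC][6-10 ALLOC][11-16 FREE][17-27 ALLOC][28-32 FREE]
Op 7: e = malloc(8) -> e = NULL; heap: [0-5 ALLOC][6-10 ALLOC][11-16 FREE][17-27 ALLOC][28-32 FREE]
Op 8: c = realloc(c, 12) -> c = 17; heap: [0-5 ALLOC][6-10 ALLOC][11-16 FREE][17-28 ALLOC][29-32 FREE]
free(c): c = 17 -> block [17-28 ALLOC]; mark free, coalesce with adjacent free neighbors -> [0-5 ALLOC][6-10 ALLOC][11-32 FREE]

Answer: [0-5 ALLOC][6-10 ALLOC][11-32 FREE]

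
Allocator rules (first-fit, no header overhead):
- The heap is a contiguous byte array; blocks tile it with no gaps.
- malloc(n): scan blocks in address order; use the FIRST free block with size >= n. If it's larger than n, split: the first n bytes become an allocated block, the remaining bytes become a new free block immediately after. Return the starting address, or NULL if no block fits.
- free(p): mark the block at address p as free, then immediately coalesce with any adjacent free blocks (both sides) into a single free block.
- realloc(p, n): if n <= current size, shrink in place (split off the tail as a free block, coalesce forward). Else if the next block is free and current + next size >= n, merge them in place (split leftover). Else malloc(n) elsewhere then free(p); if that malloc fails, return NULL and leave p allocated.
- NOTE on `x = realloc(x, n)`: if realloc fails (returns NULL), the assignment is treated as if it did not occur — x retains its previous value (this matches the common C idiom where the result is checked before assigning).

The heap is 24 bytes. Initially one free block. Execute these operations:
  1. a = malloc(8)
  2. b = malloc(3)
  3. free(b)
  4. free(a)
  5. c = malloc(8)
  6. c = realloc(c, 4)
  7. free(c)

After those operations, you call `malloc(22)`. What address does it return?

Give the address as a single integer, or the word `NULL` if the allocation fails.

Answer: 0

Derivation:
Op 1: a = malloc(8) -> a = 0; heap: [0-7 ALLOC][8-23 FREE]
Op 2: b = malloc(3) -> b = 8; heap: [0-7 ALLOC][8-10 ALLOC][11-23 FREE]
Op 3: free(b) -> (freed b); heap: [0-7 ALLOC][8-23 FREE]
Op 4: free(a) -> (freed a); heap: [0-23 FREE]
Op 5: c = malloc(8) -> c = 0; heap: [0-7 ALLOC][8-23 FREE]
Op 6: c = realloc(c, 4) -> c = 0; heap: [0-3 ALLOC][4-23 FREE]
Op 7: free(c) -> (freed c); heap: [0-23 FREE]
malloc(22): first-fit scan over [0-23 FREE] -> 0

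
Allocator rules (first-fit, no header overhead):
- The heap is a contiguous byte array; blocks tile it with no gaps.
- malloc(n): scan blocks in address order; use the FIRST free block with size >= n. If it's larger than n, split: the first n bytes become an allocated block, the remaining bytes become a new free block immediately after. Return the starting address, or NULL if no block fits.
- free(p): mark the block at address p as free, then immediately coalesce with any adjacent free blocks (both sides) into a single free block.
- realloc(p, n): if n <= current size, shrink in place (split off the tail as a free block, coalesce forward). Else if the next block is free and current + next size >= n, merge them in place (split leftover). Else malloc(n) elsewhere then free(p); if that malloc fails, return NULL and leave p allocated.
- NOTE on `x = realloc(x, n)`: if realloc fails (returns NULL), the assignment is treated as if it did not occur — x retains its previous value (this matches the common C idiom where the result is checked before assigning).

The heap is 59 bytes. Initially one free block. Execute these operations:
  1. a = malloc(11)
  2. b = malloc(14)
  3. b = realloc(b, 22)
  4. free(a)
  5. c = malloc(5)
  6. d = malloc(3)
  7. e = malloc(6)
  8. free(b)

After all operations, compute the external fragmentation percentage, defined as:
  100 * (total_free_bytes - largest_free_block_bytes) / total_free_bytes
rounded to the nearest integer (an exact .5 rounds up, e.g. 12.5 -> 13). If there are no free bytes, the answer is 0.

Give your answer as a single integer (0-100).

Op 1: a = malloc(11) -> a = 0; heap: [0-10 ALLOC][11-58 FREE]
Op 2: b = malloc(14) -> b = 11; heap: [0-10 ALLOC][11-24 ALLOC][25-58 FREE]
Op 3: b = realloc(b, 22) -> b = 11; heap: [0-10 ALLOC][11-32 ALLOC][33-58 FREE]
Op 4: free(a) -> (freed a); heap: [0-10 FREE][11-32 ALLOC][33-58 FREE]
Op 5: c = malloc(5) -> c = 0; heap: [0-4 ALLOC][5-10 FREE][11-32 ALLOC][33-58 FREE]
Op 6: d = malloc(3) -> d = 5; heap: [0-4 ALLOC][5-7 ALLOC][8-10 FREE][11-32 ALLOC][33-58 FREE]
Op 7: e = malloc(6) -> e = 33; heap: [0-4 ALLOC][5-7 ALLOC][8-10 FREE][11-32 ALLOC][33-38 ALLOC][39-58 FREE]
Op 8: free(b) -> (freed b); heap: [0-4 ALLOC][5-7 ALLOC][8-32 FREE][33-38 ALLOC][39-58 FREE]
Free blocks: [25 20] total_free=45 largest=25 -> 100*(45-25)/45 = 2000/45 ≈ 44.444 -> rounds to 44

Answer: 44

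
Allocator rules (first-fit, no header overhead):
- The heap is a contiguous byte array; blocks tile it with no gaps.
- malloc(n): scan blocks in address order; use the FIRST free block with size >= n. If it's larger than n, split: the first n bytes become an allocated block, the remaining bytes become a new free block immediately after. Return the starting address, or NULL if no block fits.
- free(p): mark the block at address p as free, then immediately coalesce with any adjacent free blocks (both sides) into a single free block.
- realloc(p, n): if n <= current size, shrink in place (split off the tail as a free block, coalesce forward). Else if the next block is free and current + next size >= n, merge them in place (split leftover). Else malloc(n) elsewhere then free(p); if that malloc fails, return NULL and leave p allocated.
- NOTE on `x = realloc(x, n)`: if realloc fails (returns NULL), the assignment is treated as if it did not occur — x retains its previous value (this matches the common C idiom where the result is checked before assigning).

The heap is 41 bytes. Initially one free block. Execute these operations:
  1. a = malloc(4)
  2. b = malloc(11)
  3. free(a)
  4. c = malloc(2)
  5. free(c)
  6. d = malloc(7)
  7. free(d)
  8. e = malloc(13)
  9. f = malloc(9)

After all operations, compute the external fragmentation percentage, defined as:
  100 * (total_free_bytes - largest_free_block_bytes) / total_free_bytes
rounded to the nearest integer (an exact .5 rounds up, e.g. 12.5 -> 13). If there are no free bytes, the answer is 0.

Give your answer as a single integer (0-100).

Answer: 50

Derivation:
Op 1: a = malloc(4) -> a = 0; heap: [0-3 ALLOC][4-40 FREE]
Op 2: b = malloc(11) -> b = 4; heap: [0-3 ALLOC][4-14 ALLOC][15-40 FREE]
Op 3: free(a) -> (freed a); heap: [0-3 FREE][4-14 ALLOC][15-40 FREE]
Op 4: c = malloc(2) -> c = 0; heap: [0-1 ALLOC][2-3 FREE][4-14 ALLOC][15-40 FREE]
Op 5: free(c) -> (freed c); heap: [0-3 FREE][4-14 ALLOC][15-40 FREE]
Op 6: d = malloc(7) -> d = 15; heap: [0-3 FREE][4-14 ALLOC][15-21 ALLOC][22-40 FREE]
Op 7: free(d) -> (freed d); heap: [0-3 FREE][4-14 ALLOC][15-40 FREE]
Op 8: e = malloc(13) -> e = 15; heap: [0-3 FREE][4-14 ALLOC][15-27 ALLOC][28-40 FREE]
Op 9: f = malloc(9) -> f = 28; heap: [0-3 FREE][4-14 ALLOC][15-27 ALLOC][28-36 ALLOC][37-40 FREE]
Free blocks: [4 4] total_free=8 largest=4 -> 100*(8-4)/8 = 400/8 = 50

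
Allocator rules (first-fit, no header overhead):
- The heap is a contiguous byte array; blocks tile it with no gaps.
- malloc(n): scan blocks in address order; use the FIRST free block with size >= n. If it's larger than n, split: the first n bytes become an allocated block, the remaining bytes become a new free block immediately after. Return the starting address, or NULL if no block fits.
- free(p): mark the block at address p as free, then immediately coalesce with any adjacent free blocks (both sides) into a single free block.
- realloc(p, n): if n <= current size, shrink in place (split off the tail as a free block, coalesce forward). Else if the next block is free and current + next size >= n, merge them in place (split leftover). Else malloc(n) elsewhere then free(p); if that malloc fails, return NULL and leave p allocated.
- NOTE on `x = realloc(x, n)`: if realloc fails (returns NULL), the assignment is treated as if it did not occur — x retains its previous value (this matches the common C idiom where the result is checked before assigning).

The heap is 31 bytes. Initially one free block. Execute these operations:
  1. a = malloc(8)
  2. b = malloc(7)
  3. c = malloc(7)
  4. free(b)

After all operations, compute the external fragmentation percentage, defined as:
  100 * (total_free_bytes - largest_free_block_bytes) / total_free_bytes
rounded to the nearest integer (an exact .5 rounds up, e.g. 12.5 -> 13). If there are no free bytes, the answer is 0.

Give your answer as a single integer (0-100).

Op 1: a = malloc(8) -> a = 0; heap: [0-7 ALLOC][8-30 FREE]
Op 2: b = malloc(7) -> b = 8; heap: [0-7 ALLOC][8-14 ALLOC][15-30 FREE]
Op 3: c = malloc(7) -> c = 15; heap: [0-7 ALLOC][8-14 ALLOC][15-21 ALLOC][22-30 FREE]
Op 4: free(b) -> (freed b); heap: [0-7 ALLOC][8-14 FREE][15-21 ALLOC][22-30 FREE]
Free blocks: [7 9] total_free=16 largest=9 -> 100*(16-9)/16 = 700/16 = 43.75 -> rounds to 44

Answer: 44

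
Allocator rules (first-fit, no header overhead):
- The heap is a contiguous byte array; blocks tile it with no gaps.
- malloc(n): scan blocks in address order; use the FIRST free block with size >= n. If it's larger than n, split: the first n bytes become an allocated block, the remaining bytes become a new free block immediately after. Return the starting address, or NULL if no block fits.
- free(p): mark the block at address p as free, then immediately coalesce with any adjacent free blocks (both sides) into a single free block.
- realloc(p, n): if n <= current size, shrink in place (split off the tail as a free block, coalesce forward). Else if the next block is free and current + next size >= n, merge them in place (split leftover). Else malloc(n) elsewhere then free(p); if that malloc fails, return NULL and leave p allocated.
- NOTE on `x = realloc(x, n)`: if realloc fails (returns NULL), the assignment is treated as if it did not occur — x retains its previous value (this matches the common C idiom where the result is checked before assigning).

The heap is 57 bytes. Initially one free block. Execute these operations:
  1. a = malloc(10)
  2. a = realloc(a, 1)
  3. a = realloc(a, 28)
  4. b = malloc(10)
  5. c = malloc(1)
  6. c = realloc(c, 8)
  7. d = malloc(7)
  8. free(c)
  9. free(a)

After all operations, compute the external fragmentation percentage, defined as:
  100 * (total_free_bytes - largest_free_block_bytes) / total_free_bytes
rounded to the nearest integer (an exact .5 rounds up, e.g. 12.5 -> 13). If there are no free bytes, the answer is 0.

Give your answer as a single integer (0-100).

Op 1: a = malloc(10) -> a = 0; heap: [0-9 ALLOC][10-56 FREE]
Op 2: a = realloc(a, 1) -> a = 0; heap: [0-0 ALLOC][1-56 FREE]
Op 3: a = realloc(a, 28) -> a = 0; heap: [0-27 ALLOC][28-56 FREE]
Op 4: b = malloc(10) -> b = 28; heap: [0-27 ALLOC][28-37 ALLOC][38-56 FREE]
Op 5: c = malloc(1) -> c = 38; heap: [0-27 ALLOC][28-37 ALLOC][38-38 ALLOC][39-56 FREE]
Op 6: c = realloc(c, 8) -> c = 38; heap: [0-27 ALLOC][28-37 ALLOC][38-45 ALLOC][46-56 FREE]
Op 7: d = malloc(7) -> d = 46; heap: [0-27 ALLOC][28-37 ALLOC][38-45 ALLOC][46-52 ALLOC][53-56 FREE]
Op 8: free(c) -> (freed c); heap: [0-27 ALLOC][28-37 ALLOC][38-45 FREE][46-52 ALLOC][53-56 FREE]
Op 9: free(a) -> (freed a); heap: [0-27 FREE][28-37 ALLOC][38-45 FREE][46-52 ALLOC][53-56 FREE]
Free blocks: [28 8 4] total_free=40 largest=28 -> 100*(40-28)/40 = 1200/40 = 30

Answer: 30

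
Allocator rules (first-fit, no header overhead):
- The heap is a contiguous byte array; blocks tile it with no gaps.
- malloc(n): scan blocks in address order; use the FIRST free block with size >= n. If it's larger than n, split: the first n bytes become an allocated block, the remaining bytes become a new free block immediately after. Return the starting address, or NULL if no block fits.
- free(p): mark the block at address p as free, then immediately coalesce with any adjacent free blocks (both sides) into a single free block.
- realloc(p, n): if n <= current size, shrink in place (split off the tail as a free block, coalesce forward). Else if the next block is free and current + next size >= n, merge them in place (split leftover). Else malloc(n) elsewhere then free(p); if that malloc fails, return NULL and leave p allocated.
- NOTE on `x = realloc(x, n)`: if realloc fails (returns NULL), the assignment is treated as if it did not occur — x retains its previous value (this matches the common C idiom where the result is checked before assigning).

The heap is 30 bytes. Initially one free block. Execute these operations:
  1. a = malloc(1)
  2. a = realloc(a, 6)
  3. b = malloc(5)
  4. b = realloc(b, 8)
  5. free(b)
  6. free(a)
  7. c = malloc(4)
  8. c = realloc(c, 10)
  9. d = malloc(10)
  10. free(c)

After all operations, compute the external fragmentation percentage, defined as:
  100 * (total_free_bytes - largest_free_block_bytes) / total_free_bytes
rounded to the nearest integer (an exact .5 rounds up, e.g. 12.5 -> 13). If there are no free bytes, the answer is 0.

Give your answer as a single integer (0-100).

Op 1: a = malloc(1) -> a = 0; heap: [0-0 ALLOC][1-29 FREE]
Op 2: a = realloc(a, 6) -> a = 0; heap: [0-5 ALLOC][6-29 FREE]
Op 3: b = malloc(5) -> b = 6; heap: [0-5 ALLOC][6-10 ALLOC][11-29 FREE]
Op 4: b = realloc(b, 8) -> b = 6; heap: [0-5 ALLOC][6-13 ALLOC][14-29 FREE]
Op 5: free(b) -> (freed b); heap: [0-5 ALLOC][6-29 FREE]
Op 6: free(a) -> (freed a); heap: [0-29 FREE]
Op 7: c = malloc(4) -> c = 0; heap: [0-3 ALLOC][4-29 FREE]
Op 8: c = realloc(c, 10) -> c = 0; heap: [0-9 ALLOC][10-29 FREE]
Op 9: d = malloc(10) -> d = 10; heap: [0-9 ALLOC][10-19 ALLOC][20-29 FREE]
Op 10: free(c) -> (freed c); heap: [0-9 FREE][10-19 ALLOC][20-29 FREE]
Free blocks: [10 10] total_free=20 largest=10 -> 100*(20-10)/20 = 1000/20 = 50

Answer: 50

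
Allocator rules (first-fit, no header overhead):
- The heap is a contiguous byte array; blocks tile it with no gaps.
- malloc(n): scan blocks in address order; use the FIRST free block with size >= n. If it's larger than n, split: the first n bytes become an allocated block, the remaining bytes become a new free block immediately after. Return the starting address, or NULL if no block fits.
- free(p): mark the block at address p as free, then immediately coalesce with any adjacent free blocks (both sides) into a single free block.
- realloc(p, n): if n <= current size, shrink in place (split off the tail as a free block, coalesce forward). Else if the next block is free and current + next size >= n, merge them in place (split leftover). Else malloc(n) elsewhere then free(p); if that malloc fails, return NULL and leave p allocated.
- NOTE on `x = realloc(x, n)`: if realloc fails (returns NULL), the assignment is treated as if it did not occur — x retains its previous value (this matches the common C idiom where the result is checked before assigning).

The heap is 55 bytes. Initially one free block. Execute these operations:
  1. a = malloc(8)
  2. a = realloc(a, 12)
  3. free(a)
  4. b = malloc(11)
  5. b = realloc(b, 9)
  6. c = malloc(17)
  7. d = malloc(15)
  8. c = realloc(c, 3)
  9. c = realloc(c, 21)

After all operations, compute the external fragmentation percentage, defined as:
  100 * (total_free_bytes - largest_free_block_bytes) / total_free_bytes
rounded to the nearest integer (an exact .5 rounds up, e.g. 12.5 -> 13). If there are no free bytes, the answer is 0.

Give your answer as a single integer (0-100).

Answer: 50

Derivation:
Op 1: a = malloc(8) -> a = 0; heap: [0-7 ALLOC][8-54 FREE]
Op 2: a = realloc(a, 12) -> a = 0; heap: [0-11 ALLOC][12-54 FREE]
Op 3: free(a) -> (freed a); heap: [0-54 FREE]
Op 4: b = malloc(11) -> b = 0; heap: [0-10 ALLOC][11-54 FREE]
Op 5: b = realloc(b, 9) -> b = 0; heap: [0-8 ALLOC][9-54 FREE]
Op 6: c = malloc(17) -> c = 9; heap: [0-8 ALLOC][9-25 ALLOC][26-54 FREE]
Op 7: d = malloc(15) -> d = 26; heap: [0-8 ALLOC][9-25 ALLOC][26-40 ALLOC][41-54 FREE]
Op 8: c = realloc(c, 3) -> c = 9; heap: [0-8 ALLOC][9-11 ALLOC][12-25 FREE][26-40 ALLOC][41-54 FREE]
Op 9: c = realloc(c, 21) -> NULL (c unchanged); heap: [0-8 ALLOC][9-11 ALLOC][12-25 FREE][26-40 ALLOC][41-54 FREE]
Free blocks: [14 14] total_free=28 largest=14 -> 100*(28-14)/28 = 1400/28 = 50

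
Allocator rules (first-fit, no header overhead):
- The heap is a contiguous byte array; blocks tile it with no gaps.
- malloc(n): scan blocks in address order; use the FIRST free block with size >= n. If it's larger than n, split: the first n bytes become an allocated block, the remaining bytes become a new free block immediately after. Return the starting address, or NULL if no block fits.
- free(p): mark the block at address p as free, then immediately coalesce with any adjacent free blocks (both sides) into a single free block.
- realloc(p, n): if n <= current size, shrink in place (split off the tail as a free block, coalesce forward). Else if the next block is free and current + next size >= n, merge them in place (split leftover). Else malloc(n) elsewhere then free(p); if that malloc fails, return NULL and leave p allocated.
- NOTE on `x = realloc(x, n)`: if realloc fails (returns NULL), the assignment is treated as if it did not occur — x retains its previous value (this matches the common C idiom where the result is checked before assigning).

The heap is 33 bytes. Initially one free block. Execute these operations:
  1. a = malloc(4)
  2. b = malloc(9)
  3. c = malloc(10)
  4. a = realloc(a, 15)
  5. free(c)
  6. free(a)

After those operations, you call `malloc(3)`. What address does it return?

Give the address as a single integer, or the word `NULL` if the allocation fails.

Answer: 0

Derivation:
Op 1: a = malloc(4) -> a = 0; heap: [0-3 ALLOC][4-32 FREE]
Op 2: b = malloc(9) -> b = 4; heap: [0-3 ALLOC][4-12 ALLOC][13-32 FREE]
Op 3: c = malloc(10) -> c = 13; heap: [0-3 ALLOC][4-12 ALLOC][13-22 ALLOC][23-32 FREE]
Op 4: a = realloc(a, 15) -> NULL (a unchanged); heap: [0-3 ALLOC][4-12 ALLOC][13-22 ALLOC][23-32 FREE]
Op 5: free(c) -> (freed c); heap: [0-3 ALLOC][4-12 ALLOC][13-32 FREE]
Op 6: free(a) -> (freed a); heap: [0-3 FREE][4-12 ALLOC][13-32 FREE]
malloc(3): first-fit scan over [0-3 FREE][4-12 ALLOC][13-32 FREE] -> 0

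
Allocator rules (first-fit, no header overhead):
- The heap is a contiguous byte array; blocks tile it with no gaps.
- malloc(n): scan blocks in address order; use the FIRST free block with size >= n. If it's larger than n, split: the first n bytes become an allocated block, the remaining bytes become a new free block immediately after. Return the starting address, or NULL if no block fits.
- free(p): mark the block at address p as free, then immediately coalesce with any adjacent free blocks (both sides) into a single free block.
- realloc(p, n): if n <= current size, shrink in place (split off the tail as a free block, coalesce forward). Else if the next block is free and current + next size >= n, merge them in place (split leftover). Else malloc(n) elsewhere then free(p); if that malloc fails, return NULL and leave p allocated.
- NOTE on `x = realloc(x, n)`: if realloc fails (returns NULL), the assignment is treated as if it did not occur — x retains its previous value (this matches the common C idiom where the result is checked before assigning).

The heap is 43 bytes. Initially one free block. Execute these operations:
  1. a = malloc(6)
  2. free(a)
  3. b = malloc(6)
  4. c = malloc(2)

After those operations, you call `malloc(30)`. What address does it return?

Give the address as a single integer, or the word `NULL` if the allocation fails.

Op 1: a = malloc(6) -> a = 0; heap: [0-5 ALLOC][6-42 FREE]
Op 2: free(a) -> (freed a); heap: [0-42 FREE]
Op 3: b = malloc(6) -> b = 0; heap: [0-5 ALLOC][6-42 FREE]
Op 4: c = malloc(2) -> c = 6; heap: [0-5 ALLOC][6-7 ALLOC][8-42 FREE]
malloc(30): first-fit scan over [0-5 ALLOC][6-7 ALLOC][8-42 FREE] -> 8

Answer: 8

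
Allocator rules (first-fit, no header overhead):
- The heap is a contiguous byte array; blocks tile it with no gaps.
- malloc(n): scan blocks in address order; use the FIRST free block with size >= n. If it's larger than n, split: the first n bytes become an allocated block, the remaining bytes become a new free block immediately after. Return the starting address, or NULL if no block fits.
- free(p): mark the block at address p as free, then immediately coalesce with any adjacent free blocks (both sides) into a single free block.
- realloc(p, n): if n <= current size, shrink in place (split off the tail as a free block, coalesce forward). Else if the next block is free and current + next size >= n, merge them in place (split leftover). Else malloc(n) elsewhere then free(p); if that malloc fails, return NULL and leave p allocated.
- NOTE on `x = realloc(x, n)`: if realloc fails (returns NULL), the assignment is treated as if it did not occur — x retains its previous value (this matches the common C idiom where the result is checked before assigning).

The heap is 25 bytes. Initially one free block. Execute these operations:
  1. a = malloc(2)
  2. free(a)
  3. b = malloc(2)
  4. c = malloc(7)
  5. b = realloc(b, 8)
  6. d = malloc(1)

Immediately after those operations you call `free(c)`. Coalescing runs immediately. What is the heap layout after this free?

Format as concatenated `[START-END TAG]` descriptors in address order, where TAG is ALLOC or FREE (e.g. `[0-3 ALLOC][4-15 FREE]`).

Op 1: a = malloc(2) -> a = 0; heap: [0-1 ALLOC][2-24 FREE]
Op 2: free(a) -> (freed a); heap: [0-24 FREE]
Op 3: b = malloc(2) -> b = 0; heap: [0-1 ALLOC][2-24 FREE]
Op 4: c = malloc(7) -> c = 2; heap: [0-1 ALLOC][2-8 ALLOC][9-24 FREE]
Op 5: b = realloc(b, 8) -> b = 9; heap: [0-1 FREE][2-8 ALLOC][9-16 ALLOC][17-24 FREE]
Op 6: d = malloc(1) -> d = 0; heap: [0-0 ALLOC][1-1 FREE][2-8 ALLOC][9-16 ALLOC][17-24 FREE]
free(c): c = 2 -> block [2-8 ALLOC]; mark free, coalesce with adjacent free neighbors -> [0-0 ALLOC][1-8 FREE][9-16 ALLOC][17-24 FREE]

Answer: [0-0 ALLOC][1-8 FREE][9-16 ALLOC][17-24 FREE]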